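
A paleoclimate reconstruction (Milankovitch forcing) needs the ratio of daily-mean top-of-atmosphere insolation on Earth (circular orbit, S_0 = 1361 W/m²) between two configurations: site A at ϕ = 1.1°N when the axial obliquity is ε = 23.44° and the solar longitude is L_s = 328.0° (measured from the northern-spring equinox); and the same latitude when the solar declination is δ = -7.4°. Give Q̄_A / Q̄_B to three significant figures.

— Configuration A (ϕ=+1.1°):
Solar declination: sin δ = sin ε · sin L_s = sin 23.44° × sin 328.0° = -0.21080, so δ = -12.169°.
cos h₀ = −tan(+1.1°) tan(-12.169°) = 0.0041, h₀ = 1.5667 rad.
Bracket: h₀ sin ϕ sin δ + cos ϕ cos δ sin h₀ = 1.5667×0.01920×-0.21080 + 0.99982×0.97753×0.99999 = -0.006341 + 0.977344 = 0.971003.
Q̄ = (S_0/π) × [bracket] = (1361/π) × 0.971003 = 420.66 W/m².
— Configuration B (ϕ=+1.1°):
cos h₀ = −tan(+1.1°) tan(-7.400°) = 0.0025, h₀ = 1.5683 rad.
Bracket: h₀ sin ϕ sin δ + cos ϕ cos δ sin h₀ = 1.5683×0.01920×-0.12880 + 0.99982×0.99167×1.00000 = -0.003878 + 0.991491 = 0.987613.
Q̄ = (S_0/π) × [bracket] = (1361/π) × 0.987613 = 427.85 W/m².
Ratio Q̄_A / Q̄_B = 420.66 / 427.85 = 0.9832.

Q̄_A / Q̄_B ≈ 0.983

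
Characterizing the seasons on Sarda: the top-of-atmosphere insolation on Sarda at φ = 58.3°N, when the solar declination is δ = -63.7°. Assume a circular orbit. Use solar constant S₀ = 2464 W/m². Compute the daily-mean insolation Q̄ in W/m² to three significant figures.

Q̄ ≈ 0.00 W/m²

cos H₀ = −tan(+58.3°) tan(-63.700°) = 3.2761 ≥ 1 ⇒ polar night, H₀ = 0 and Q̄ = 0.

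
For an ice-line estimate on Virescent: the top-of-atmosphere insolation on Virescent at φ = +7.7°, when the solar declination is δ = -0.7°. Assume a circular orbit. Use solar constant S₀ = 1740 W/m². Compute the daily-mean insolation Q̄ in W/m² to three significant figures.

Q̄ ≈ 547 W/m²

cos H₀ = −tan(+7.7°) tan(-0.700°) = 0.0017, H₀ = 1.5691 rad.
Bracket: H₀ sin φ sin δ + cos φ cos δ sin H₀ = 1.5691×0.13399×-0.01222 + 0.99098×0.99993×1.00000 = -0.002569 + 0.990911 = 0.988342.
Q̄ = (S₀/π) × [bracket] = (1740/π) × 0.988342 = 547.4 W/m².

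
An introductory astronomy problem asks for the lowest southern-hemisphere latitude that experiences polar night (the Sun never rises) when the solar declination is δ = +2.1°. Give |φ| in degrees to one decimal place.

|φ| = 87.9°

Polar night requires cos H₀ = −tan φ tan δ ≥ 1, i.e. tan φ tan δ ≤ −1.
The boundary is |tan φ| · |tan δ| = 1, so |φ| = 90° − |δ| = 90° − 2.1° = 87.9° in the southern hemisphere.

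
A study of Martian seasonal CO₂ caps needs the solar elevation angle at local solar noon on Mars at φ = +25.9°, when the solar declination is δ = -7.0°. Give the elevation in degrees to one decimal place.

At local noon the hour angle is zero, so the zenith angle equals |φ − δ| = |+25.9° − (-7.000°)| = 32.900°.
Elevation = 90° − 32.900° = 57.1°.

57.1°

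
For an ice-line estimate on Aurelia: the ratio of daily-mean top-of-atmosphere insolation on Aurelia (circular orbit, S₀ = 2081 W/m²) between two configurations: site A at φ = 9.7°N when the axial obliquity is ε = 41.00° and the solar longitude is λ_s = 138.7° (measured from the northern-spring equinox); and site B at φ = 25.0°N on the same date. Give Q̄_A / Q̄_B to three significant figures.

— Configuration A (φ=+9.7°):
Solar declination: sin δ = sin ε · sin λ_s = sin 41.00° × sin 138.7° = 0.43300, so δ = +25.658°.
cos H₀ = −tan(+9.7°) tan(+25.658°) = -0.0821, H₀ = 1.6530 rad.
Bracket: H₀ sin φ sin δ + cos φ cos δ sin H₀ = 1.6530×0.16849×0.43300 + 0.98570×0.90139×0.99662 = 0.120597 + 0.885497 = 1.006094.
Q̄ = (S₀/π) × [bracket] = (2081/π) × 1.006094 = 666.44 W/m².
— Configuration B (φ=+25.0°):
cos H₀ = −tan(+25.0°) tan(+25.658°) = -0.2240, H₀ = 1.7967 rad.
Bracket: H₀ sin φ sin δ + cos φ cos δ sin H₀ = 1.7967×0.42262×0.43300 + 0.90631×0.90139×0.97459 = 0.328786 + 0.796180 = 1.124966.
Q̄ = (S₀/π) × [bracket] = (2081/π) × 1.124966 = 745.18 W/m².
Ratio Q̄_A / Q̄_B = 666.44 / 745.18 = 0.8943.

Q̄_A / Q̄_B ≈ 0.894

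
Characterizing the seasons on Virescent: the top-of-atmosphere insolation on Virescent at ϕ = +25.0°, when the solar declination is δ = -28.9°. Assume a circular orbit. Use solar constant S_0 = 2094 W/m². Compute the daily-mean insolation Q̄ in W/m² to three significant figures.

cos h₀ = −tan(+25.0°) tan(-28.900°) = 0.2574, h₀ = 1.3104 rad.
Bracket: h₀ sin ϕ sin δ + cos ϕ cos δ sin h₀ = 1.3104×0.42262×-0.48328 + 0.90631×0.87546×0.96630 = -0.267641 + 0.766699 = 0.499058.
Q̄ = (S_0/π) × [bracket] = (2094/π) × 0.499058 = 332.6 W/m².

Q̄ ≈ 333 W/m²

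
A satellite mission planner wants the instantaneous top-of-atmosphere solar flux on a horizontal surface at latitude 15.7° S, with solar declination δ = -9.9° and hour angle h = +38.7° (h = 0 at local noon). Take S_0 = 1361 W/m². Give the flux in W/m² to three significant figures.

cos θ_z = sin ϕ sin δ + cos ϕ cos δ cos h = 0.046524 + 0.740126 = 0.786650.
Flux = S_0 · cos θ_z = 1361 × 0.786650 = 1071 W/m².

1.07e+03 W/m²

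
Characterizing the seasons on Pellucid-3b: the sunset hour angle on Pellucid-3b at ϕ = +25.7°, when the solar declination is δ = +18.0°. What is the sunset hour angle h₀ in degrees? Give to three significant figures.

h₀ = 99.0°

cos h₀ = −tan ϕ · tan δ = −tan(+25.7°) × tan(+18.000°) = -0.1564, so h₀ = 1.7278 rad = 99.00°.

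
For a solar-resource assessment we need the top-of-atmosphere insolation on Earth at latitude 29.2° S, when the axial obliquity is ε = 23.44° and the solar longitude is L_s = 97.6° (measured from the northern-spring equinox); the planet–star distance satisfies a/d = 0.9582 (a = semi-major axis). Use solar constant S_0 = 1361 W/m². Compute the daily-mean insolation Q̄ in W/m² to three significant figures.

Q̄ ≈ 208 W/m²

Solar declination: sin δ = sin ε · sin L_s = sin 23.44° × sin 97.6° = 0.39429, so δ = +23.222°.
cos h₀ = −tan(-29.2°) tan(+23.222°) = 0.2398, h₀ = 1.3286 rad.
Bracket: h₀ sin ϕ sin δ + cos ϕ cos δ sin h₀ = 1.3286×-0.48786×0.39429 + 0.87292×0.91898×0.97082 = -0.255567 + 0.778788 = 0.523221.
Inverse-square distance factor (a/d)² = 0.9582² = 0.918147.
Q̄ = (S_0/π) × 0.918147 × [bracket] = (1361/π) × 0.918147 × 0.523221 = 208.1 W/m².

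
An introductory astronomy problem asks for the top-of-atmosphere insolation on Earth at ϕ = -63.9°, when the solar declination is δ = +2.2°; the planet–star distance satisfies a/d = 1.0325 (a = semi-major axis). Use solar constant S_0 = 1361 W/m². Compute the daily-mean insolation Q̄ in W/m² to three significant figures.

cos h₀ = −tan(-63.9°) tan(+2.200°) = 0.0784, h₀ = 1.4923 rad.
Bracket: h₀ sin ϕ sin δ + cos ϕ cos δ sin h₀ = 1.4923×-0.89803×0.03839 + 0.43994×0.99926×0.99692 = -0.051448 + 0.438260 = 0.386812.
Inverse-square distance factor (a/d)² = 1.0325² = 1.066056.
Q̄ = (S_0/π) × 1.066056 × [bracket] = (1361/π) × 1.066056 × 0.386812 = 178.6 W/m².

Q̄ ≈ 179 W/m²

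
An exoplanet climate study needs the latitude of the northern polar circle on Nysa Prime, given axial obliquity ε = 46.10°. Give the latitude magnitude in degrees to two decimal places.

The polar circle is the lowest latitude that experiences at least one full rotation of continuous daylight at the northern-summer solstice; it lies at |ϕ| = 90° − ε = 90° − 46.10° = 43.90°.

43.90°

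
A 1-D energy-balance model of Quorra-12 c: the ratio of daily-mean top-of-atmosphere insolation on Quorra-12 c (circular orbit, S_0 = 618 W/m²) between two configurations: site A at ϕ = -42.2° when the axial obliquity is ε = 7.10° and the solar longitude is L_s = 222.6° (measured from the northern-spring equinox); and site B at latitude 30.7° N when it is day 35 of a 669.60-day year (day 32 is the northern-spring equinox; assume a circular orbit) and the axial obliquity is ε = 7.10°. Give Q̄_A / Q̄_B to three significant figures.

— Configuration A (ϕ=-42.2°):
Solar declination: sin δ = sin ε · sin L_s = sin 7.10° × sin 222.6° = -0.08366, so δ = -4.799°.
cos h₀ = −tan(-42.2°) tan(-4.799°) = -0.0761, h₀ = 1.6470 rad.
Bracket: h₀ sin ϕ sin δ + cos ϕ cos δ sin h₀ = 1.6470×-0.67172×-0.08366 + 0.74080×0.99649×0.99710 = 0.092555 + 0.736059 = 0.828614.
Q̄ = (S_0/π) × [bracket] = (618/π) × 0.828614 = 163.00 W/m².
— Configuration B (ϕ=+30.7°):
Solar longitude: L_s = 360° × (35 − 32)/669.60 = 1.613°.
sin δ = sin 7.10° × sin 1.613° = 0.00348, so δ = +0.199°.
cos h₀ = −tan(+30.7°) tan(+0.199°) = -0.0021, h₀ = 1.5729 rad.
Bracket: h₀ sin ϕ sin δ + cos ϕ cos δ sin h₀ = 1.5729×0.51054×0.00348 + 0.85985×0.99999×1.00000 = 0.002795 + 0.859841 = 0.862636.
Q̄ = (S_0/π) × [bracket] = (618/π) × 0.862636 = 169.69 W/m².
Ratio Q̄_A / Q̄_B = 163.00 / 169.69 = 0.9606.

Q̄_A / Q̄_B ≈ 0.961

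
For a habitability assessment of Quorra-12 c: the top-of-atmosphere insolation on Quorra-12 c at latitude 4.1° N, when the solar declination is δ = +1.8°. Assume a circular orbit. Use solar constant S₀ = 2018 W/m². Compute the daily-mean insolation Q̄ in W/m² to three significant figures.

cos H₀ = −tan(+4.1°) tan(+1.800°) = -0.0023, H₀ = 1.5730 rad.
Bracket: H₀ sin φ sin δ + cos φ cos δ sin H₀ = 1.5730×0.07150×0.03141 + 0.99744×0.99951×1.00000 = 0.003533 + 0.996951 = 1.000484.
Q̄ = (S₀/π) × [bracket] = (2018/π) × 1.000484 = 642.7 W/m².

Q̄ ≈ 643 W/m²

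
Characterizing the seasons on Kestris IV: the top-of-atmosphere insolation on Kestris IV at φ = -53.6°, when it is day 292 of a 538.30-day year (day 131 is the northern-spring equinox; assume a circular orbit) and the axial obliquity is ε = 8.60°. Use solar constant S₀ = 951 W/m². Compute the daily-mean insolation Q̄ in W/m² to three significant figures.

Q̄ ≈ 127 W/m²

Solar longitude: λ_s = 360° × (292 − 131)/538.30 = 107.672°.
sin δ = sin 8.60° × sin 107.672° = 0.14248, so δ = +8.191°.
cos H₀ = −tan(-53.6°) tan(+8.191°) = 0.1952, H₀ = 1.3743 rad.
Bracket: H₀ sin φ sin δ + cos φ cos δ sin H₀ = 1.3743×-0.80489×0.14248 + 0.59342×0.98980×0.98075 = -0.157606 + 0.576060 = 0.418454.
Q̄ = (S₀/π) × [bracket] = (951/π) × 0.418454 = 126.7 W/m².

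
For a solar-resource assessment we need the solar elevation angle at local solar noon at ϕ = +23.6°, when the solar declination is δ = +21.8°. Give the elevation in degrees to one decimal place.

At local noon the hour angle is zero, so the zenith angle equals |ϕ − δ| = |+23.6° − (+21.800°)| = 1.800°.
Elevation = 90° − 1.800° = 88.2°.

88.2°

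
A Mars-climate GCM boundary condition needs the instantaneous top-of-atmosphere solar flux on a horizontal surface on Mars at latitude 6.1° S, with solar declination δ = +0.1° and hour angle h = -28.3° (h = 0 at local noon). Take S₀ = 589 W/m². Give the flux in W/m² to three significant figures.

cos θ_z = sin φ sin δ + cos φ cos δ cos h = -0.000185 + 0.875491 = 0.875306.
Flux = S₀ · cos θ_z = 589 × 0.875306 = 515.6 W/m².

516 W/m²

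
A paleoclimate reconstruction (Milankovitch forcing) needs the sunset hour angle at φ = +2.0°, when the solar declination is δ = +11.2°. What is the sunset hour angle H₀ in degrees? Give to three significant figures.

cos H₀ = −tan φ · tan δ = −tan(+2.0°) × tan(+11.200°) = -0.0069, so H₀ = 1.5777 rad = 90.40°.

H₀ = 90.4°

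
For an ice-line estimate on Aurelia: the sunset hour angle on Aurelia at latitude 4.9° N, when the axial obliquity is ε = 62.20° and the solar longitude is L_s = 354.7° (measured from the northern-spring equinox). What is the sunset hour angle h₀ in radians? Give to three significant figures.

Solar declination: sin δ = sin ε · sin L_s = sin 62.20° × sin 354.7° = -0.08171, so δ = -4.687°.
cos h₀ = −tan ϕ · tan δ = −tan(+4.9°) × tan(-4.687°) = 0.0070, so h₀ = 1.5638 rad = 89.60°.

h₀ = 1.56 rad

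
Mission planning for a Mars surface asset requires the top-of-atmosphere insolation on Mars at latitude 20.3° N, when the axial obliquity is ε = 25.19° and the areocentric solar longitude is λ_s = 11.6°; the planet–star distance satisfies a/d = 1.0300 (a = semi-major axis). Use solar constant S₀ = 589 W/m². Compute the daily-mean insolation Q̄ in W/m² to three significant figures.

Q̄ ≈ 195 W/m²

sin δ = sin 25.19° × sin 11.6° = 0.08558, so δ = +4.910°.
cos H₀ = −tan(+20.3°) tan(+4.910°) = -0.0318, H₀ = 1.6026 rad.
Bracket: H₀ sin φ sin δ + cos φ cos δ sin H₀ = 1.6026×0.34694×0.08558 + 0.93789×0.99633×0.99950 = 0.047583 + 0.933981 = 0.981564.
Inverse-square distance factor (a/d)² = 1.0300² = 1.060900.
Q̄ = (S₀/π) × 1.060900 × [bracket] = (589/π) × 1.060900 × 0.981564 = 195.2 W/m².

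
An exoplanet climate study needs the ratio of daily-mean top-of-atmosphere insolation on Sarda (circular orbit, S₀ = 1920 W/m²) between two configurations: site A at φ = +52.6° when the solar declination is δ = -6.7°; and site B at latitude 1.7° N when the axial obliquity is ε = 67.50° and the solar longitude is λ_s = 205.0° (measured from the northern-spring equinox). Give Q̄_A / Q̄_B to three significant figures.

Q̄_A / Q̄_B ≈ 0.515

— Configuration A (φ=+52.6°):
cos H₀ = −tan(+52.6°) tan(-6.700°) = 0.1536, H₀ = 1.4165 rad.
Bracket: H₀ sin φ sin δ + cos φ cos δ sin H₀ = 1.4165×0.79441×-0.11667 + 0.60738×0.99317×0.98813 = -0.131287 + 0.596071 = 0.464784.
Q̄ = (S₀/π) × [bracket] = (1920/π) × 0.464784 = 284.06 W/m².
— Configuration B (φ=+1.7°):
Solar declination: sin δ = sin ε · sin λ_s = sin 67.50° × sin 205.0° = -0.39045, so δ = -22.982°.
cos H₀ = −tan(+1.7°) tan(-22.982°) = 0.0126, H₀ = 1.5582 rad.
Bracket: H₀ sin φ sin δ + cos φ cos δ sin H₀ = 1.5582×0.02967×-0.39045 + 0.99956×0.92062×0.99992 = -0.018051 + 0.920141 = 0.902090.
Q̄ = (S₀/π) × [bracket] = (1920/π) × 0.902090 = 551.32 W/m².
Ratio Q̄_A / Q̄_B = 284.06 / 551.32 = 0.5152.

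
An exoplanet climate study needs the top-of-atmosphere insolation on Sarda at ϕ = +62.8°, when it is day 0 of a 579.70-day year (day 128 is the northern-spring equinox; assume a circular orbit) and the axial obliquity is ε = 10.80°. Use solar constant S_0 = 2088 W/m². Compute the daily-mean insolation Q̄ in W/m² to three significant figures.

Q̄ ≈ 148 W/m²

Solar longitude: L_s = 360° × (0 − 128)/579.70 = -79.489°, i.e. -79.489° + 360° = 280.511°.
sin δ = sin 10.80° × sin 280.511° = -0.18424, so δ = -10.617°.
cos h₀ = −tan(+62.8°) tan(-10.617°) = 0.3647, h₀ = 1.1975 rad.
Bracket: h₀ sin ϕ sin δ + cos ϕ cos δ sin h₀ = 1.1975×0.88942×-0.18424 + 0.45710×0.98288×0.93111 = -0.196230 + 0.418324 = 0.222094.
Q̄ = (S_0/π) × [bracket] = (2088/π) × 0.222094 = 147.6 W/m².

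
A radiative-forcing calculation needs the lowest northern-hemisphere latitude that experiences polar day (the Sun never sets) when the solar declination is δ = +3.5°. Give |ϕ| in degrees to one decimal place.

Polar day requires cos h₀ = −tan ϕ tan δ ≤ −1, i.e. tan ϕ tan δ ≥ 1.
The boundary is |tan ϕ| · |tan δ| = 1, so |ϕ| = 90° − |δ| = 90° − 3.5° = 86.5° in the northern hemisphere.

|ϕ| = 86.5°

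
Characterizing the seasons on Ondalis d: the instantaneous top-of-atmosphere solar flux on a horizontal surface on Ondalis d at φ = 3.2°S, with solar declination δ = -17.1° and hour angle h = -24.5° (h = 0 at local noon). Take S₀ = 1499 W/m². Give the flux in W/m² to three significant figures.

cos θ_z = sin φ sin δ + cos φ cos δ cos h = 0.016414 + 0.868379 = 0.884793.
Flux = S₀ · cos θ_z = 1499 × 0.884793 = 1326 W/m².

1.33e+03 W/m²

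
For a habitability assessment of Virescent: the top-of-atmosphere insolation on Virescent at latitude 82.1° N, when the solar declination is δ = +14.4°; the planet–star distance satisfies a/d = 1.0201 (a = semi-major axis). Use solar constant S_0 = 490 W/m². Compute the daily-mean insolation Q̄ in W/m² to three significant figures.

Q̄ ≈ 126 W/m²

cos h₀ = −tan(+82.1°) tan(+14.400°) = -1.8503 ≤ −1 ⇒ polar day, h₀ = π.
Bracket: h₀ sin ϕ sin δ + cos ϕ cos δ sin h₀ = 3.1416×0.99051×0.24869 + 0.13744×0.96858×0.00000 = 0.773870 + 0.000000 = 0.773870.
Inverse-square distance factor (a/d)² = 1.0201² = 1.040604.
Q̄ = (S_0/π) × 1.040604 × [bracket] = (490/π) × 1.040604 × 0.773870 = 125.6 W/m².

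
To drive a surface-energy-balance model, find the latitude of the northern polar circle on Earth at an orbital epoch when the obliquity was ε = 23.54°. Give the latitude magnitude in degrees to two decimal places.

66.46°

The polar circle is the lowest latitude that experiences at least one full rotation of continuous daylight at the northern-summer solstice; it lies at |φ| = 90° − ε = 90° − 23.54° = 66.46°.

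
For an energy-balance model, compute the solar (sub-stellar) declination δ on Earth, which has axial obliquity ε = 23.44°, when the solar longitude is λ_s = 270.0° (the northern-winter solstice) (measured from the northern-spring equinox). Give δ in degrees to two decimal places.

sin δ = sin ε · sin λ_s = sin 23.44° × sin 270.0° = -0.397789.
δ = arcsin(-0.397789) = -23.44°.

δ = -23.44°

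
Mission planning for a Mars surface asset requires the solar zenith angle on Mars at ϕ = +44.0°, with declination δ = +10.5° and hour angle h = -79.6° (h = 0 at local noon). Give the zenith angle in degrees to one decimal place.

cos θ_z = sin ϕ sin δ + cos ϕ cos δ cos h = 0.126591 + 0.127680 = 0.254271.
θ_z = arccos(0.254271) = 75.3°.

θ_z = 75.3°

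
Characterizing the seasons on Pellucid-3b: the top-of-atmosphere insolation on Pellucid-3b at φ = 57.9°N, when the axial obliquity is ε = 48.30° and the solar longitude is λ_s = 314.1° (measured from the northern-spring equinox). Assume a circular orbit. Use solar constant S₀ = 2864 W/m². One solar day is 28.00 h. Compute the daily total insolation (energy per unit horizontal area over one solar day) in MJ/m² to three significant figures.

Solar declination: sin δ = sin ε · sin λ_s = sin 48.30° × sin 314.1° = -0.53618, so δ = -32.424°.
cos H₀ = −tan(+57.9°) tan(-32.424°) = 1.0126 ≥ 1 ⇒ polar night, H₀ = 0 and Q̄ = 0.
Daily total = Q̄ × 28.00 h × 3600 s/h = 0.00 MJ/m².

0.00 MJ/m²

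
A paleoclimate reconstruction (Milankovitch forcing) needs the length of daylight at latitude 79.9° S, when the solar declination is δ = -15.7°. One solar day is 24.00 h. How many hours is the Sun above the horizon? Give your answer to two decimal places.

Sunrise equation: cos H₀ = −tan φ · tan δ = -1.5780 ≤ −1, so the Sun never sets (polar day) and H₀ = π.
Daylight = 2H₀/(2π) × 24.00 h = (3.1416/π) × 24.00 = 24.00 h.

24.00 h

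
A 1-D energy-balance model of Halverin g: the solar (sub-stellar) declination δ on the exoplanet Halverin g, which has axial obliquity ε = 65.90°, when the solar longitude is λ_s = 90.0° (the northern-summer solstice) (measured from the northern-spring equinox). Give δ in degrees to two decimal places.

sin δ = sin ε · sin λ_s = sin 65.90° × sin 90.0° = 0.912834.
δ = arcsin(0.912834) = +65.90°.

δ = +65.90°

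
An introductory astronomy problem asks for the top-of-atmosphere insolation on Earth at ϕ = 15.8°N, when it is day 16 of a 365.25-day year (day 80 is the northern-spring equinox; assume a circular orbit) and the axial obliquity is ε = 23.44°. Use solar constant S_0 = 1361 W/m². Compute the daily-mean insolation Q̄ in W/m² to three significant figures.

Q̄ ≈ 326 W/m²

Solar longitude: L_s = 360° × (16 − 80)/365.25 = -63.080°, i.e. -63.080° + 360° = 296.920°.
sin δ = sin 23.44° × sin 296.920° = -0.35468, so δ = -20.774°.
cos h₀ = −tan(+15.8°) tan(-20.774°) = 0.1073, h₀ = 1.4632 rad.
Bracket: h₀ sin ϕ sin δ + cos ϕ cos δ sin h₀ = 1.4632×0.27228×-0.35468 + 0.96222×0.93499×0.99422 = -0.141305 + 0.894466 = 0.753161.
Q̄ = (S_0/π) × [bracket] = (1361/π) × 0.753161 = 326.3 W/m².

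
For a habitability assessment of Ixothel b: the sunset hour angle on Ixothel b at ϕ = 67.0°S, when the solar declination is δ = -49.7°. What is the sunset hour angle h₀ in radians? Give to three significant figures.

Sunrise equation: cos h₀ = −tan ϕ · tan δ = -2.7779 ≤ −1, so the host star never sets (polar day) and h₀ = π.

h₀ = 3.14 rad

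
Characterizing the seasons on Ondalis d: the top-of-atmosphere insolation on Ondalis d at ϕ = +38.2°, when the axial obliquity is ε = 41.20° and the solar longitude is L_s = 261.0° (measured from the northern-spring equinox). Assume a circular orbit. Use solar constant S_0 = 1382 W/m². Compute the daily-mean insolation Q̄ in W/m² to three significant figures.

Q̄ ≈ 46.8 W/m²

Solar declination: sin δ = sin ε · sin L_s = sin 41.20° × sin 261.0° = -0.65058, so δ = -40.585°.
cos h₀ = −tan(+38.2°) tan(-40.585°) = 0.6741, h₀ = 0.8310 rad.
Bracket: h₀ sin ϕ sin δ + cos ϕ cos δ sin h₀ = 0.8310×0.61841×-0.65058 + 0.78586×0.75944×0.73862 = -0.334332 + 0.440818 = 0.106486.
Q̄ = (S_0/π) × [bracket] = (1382/π) × 0.106486 = 46.84 W/m².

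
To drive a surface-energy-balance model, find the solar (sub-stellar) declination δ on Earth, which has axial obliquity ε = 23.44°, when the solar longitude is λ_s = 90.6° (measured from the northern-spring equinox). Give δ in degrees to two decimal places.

sin δ = sin ε · sin λ_s = sin 23.44° × sin 90.6° = 0.397767.
δ = arcsin(0.397767) = +23.44°.

δ = +23.44°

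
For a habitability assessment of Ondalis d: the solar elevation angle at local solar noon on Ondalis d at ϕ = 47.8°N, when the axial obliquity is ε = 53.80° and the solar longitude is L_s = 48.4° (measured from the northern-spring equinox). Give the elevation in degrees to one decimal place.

Solar declination: sin δ = sin ε · sin L_s = sin 53.80° × sin 48.4° = 0.60344, so δ = +37.117°.
At local noon the hour angle is zero, so the zenith angle equals |ϕ − δ| = |+47.8° − (+37.117°)| = 10.683°.
Elevation = 90° − 10.683° = 79.3°.

79.3°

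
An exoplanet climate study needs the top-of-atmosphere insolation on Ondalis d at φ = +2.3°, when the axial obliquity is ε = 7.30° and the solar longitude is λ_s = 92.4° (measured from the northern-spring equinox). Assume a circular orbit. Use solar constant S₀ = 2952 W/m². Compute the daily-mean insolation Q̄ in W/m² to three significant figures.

Solar declination: sin δ = sin ε · sin λ_s = sin 7.30° × sin 92.4° = 0.12695, so δ = +7.294°.
cos H₀ = −tan(+2.3°) tan(+7.294°) = -0.0051, H₀ = 1.5759 rad.
Bracket: H₀ sin φ sin δ + cos φ cos δ sin H₀ = 1.5759×0.04013×0.12695 + 0.99919×0.99191×0.99999 = 0.008028 + 0.991097 = 0.999125.
Q̄ = (S₀/π) × [bracket] = (2952/π) × 0.999125 = 938.8 W/m².

Q̄ ≈ 939 W/m²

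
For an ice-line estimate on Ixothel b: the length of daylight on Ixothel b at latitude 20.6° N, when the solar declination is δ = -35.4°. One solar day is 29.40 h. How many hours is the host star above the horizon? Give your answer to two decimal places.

12.17 h

cos H₀ = −tan φ · tan δ = −tan(+20.6°) × tan(-35.400°) = 0.2671, so H₀ = 1.3004 rad = 74.51°.
Daylight = 2H₀/(2π) × 29.40 h = (1.3004/π) × 29.40 = 12.17 h.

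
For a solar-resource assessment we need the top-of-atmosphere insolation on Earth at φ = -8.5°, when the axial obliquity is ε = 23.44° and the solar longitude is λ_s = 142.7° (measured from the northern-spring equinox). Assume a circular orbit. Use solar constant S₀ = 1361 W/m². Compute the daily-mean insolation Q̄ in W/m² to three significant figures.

Q̄ ≈ 392 W/m²

Solar declination: sin δ = sin ε · sin λ_s = sin 23.44° × sin 142.7° = 0.24106, so δ = +13.949°.
cos H₀ = −tan(-8.5°) tan(+13.949°) = 0.0371, H₀ = 1.5337 rad.
Bracket: H₀ sin φ sin δ + cos φ cos δ sin H₀ = 1.5337×-0.14781×0.24106 + 0.98902×0.97051×0.99931 = -0.054647 + 0.959192 = 0.904545.
Q̄ = (S₀/π) × [bracket] = (1361/π) × 0.904545 = 391.9 W/m².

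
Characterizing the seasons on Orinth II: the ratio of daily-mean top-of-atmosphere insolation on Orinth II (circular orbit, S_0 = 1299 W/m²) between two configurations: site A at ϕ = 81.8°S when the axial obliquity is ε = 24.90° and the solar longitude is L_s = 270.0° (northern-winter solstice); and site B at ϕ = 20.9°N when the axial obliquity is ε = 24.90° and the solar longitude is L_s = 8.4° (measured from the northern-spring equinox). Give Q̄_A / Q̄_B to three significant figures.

Q̄_A / Q̄_B ≈ 1.35

— Configuration A (ϕ=-81.8°):
Solar declination: sin δ = sin ε · sin L_s = sin 24.90° × sin 270.0° = -0.42104, so δ = -24.900°.
cos h₀ = −tan(-81.8°) tan(-24.900°) = -3.2212 ≤ −1 ⇒ polar day, h₀ = π.
Bracket: h₀ sin ϕ sin δ + cos ϕ cos δ sin h₀ = 3.1416×-0.98978×-0.42104 + 0.14263×0.90704×0.00000 = 1.309221 + 0.000000 = 1.309221.
Q̄ = (S_0/π) × [bracket] = (1299/π) × 1.309221 = 541.34 W/m².
— Configuration B (ϕ=+20.9°):
Solar declination: sin δ = sin ε · sin L_s = sin 24.90° × sin 8.4° = 0.06151, so δ = +3.526°.
cos h₀ = −tan(+20.9°) tan(+3.526°) = -0.0235, h₀ = 1.5943 rad.
Bracket: h₀ sin ϕ sin δ + cos ϕ cos δ sin h₀ = 1.5943×0.35674×0.06151 + 0.93420×0.99811×0.99972 = 0.034984 + 0.932173 = 0.967157.
Q̄ = (S_0/π) × [bracket] = (1299/π) × 0.967157 = 399.90 W/m².
Ratio Q̄_A / Q̄_B = 541.34 / 399.90 = 1.354.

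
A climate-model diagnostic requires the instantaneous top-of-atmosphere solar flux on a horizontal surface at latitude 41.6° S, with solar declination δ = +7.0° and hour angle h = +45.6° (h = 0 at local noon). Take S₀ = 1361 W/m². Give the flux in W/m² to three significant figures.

cos θ_z = sin φ sin δ + cos φ cos δ cos h = -0.080912 + 0.519307 = 0.438395.
Flux = S₀ · cos θ_z = 1361 × 0.438395 = 596.7 W/m².

597 W/m²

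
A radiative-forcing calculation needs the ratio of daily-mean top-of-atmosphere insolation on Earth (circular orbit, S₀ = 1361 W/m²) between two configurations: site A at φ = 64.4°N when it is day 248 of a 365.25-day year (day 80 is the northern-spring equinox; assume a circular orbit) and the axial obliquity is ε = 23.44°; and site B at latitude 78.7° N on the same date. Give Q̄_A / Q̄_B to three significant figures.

Q̄_A / Q̄_B ≈ 1.56

— Configuration A (φ=+64.4°):
Solar longitude: λ_s = 360° × (248 − 80)/365.25 = 165.585°.
sin δ = sin 23.44° × sin 165.585° = 0.09903, so δ = +5.683°.
cos H₀ = −tan(+64.4°) tan(+5.683°) = -0.2077, H₀ = 1.7800 rad.
Bracket: H₀ sin φ sin δ + cos φ cos δ sin H₀ = 1.7800×0.90183×0.09903 + 0.43209×0.99508×0.97819 = 0.158969 + 0.420587 = 0.579556.
Q̄ = (S₀/π) × [bracket] = (1361/π) × 0.579556 = 251.08 W/m².
— Configuration B (φ=+78.7°):
cos H₀ = −tan(+78.7°) tan(+5.683°) = -0.4980, H₀ = 2.0921 rad.
Bracket: H₀ sin φ sin δ + cos φ cos δ sin H₀ = 2.0921×0.98061×0.09903 + 0.19595×0.99508×0.86716 = 0.203163 + 0.169084 = 0.372247.
Q̄ = (S₀/π) × [bracket] = (1361/π) × 0.372247 = 161.26 W/m².
Ratio Q̄_A / Q̄_B = 251.08 / 161.26 = 1.557.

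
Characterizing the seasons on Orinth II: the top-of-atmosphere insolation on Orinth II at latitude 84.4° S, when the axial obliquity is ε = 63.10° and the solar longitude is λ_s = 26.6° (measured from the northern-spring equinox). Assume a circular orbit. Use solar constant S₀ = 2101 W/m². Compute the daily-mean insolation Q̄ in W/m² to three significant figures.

Solar declination: sin δ = sin ε · sin λ_s = sin 63.10° × sin 26.6° = 0.39931, so δ = +23.535°.
cos H₀ = −tan(-84.4°) tan(+23.535°) = 4.4420 ≥ 1 ⇒ polar night, H₀ = 0 and Q̄ = 0.

Q̄ ≈ 0.00 W/m²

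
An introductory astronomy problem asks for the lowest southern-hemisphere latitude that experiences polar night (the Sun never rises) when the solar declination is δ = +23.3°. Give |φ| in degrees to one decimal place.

|φ| = 66.7°

Polar night requires cos H₀ = −tan φ tan δ ≥ 1, i.e. tan φ tan δ ≤ −1.
The boundary is |tan φ| · |tan δ| = 1, so |φ| = 90° − |δ| = 90° − 23.3° = 66.7° in the southern hemisphere.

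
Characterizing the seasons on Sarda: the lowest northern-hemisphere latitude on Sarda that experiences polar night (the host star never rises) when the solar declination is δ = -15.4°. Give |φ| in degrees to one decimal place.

|φ| = 74.6°

Polar night requires cos H₀ = −tan φ tan δ ≥ 1, i.e. tan φ tan δ ≤ −1.
The boundary is |tan φ| · |tan δ| = 1, so |φ| = 90° − |δ| = 90° − 15.4° = 74.6° in the northern hemisphere.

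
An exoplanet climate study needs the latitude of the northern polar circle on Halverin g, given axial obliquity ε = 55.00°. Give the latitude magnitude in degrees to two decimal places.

35.00°

The polar circle is the lowest latitude that experiences at least one full rotation of continuous daylight at the northern-summer solstice; it lies at |φ| = 90° − ε = 90° − 55.00° = 35.00°.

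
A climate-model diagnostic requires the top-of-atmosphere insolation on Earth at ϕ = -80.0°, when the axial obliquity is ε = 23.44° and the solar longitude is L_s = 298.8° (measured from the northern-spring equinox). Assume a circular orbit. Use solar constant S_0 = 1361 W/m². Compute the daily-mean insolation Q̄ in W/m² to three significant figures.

Solar declination: sin δ = sin ε · sin L_s = sin 23.44° × sin 298.8° = -0.34858, so δ = -20.401°.
cos h₀ = −tan(-80.0°) tan(-20.401°) = -2.1092 ≤ −1 ⇒ polar day, h₀ = π.
Bracket: h₀ sin ϕ sin δ + cos ϕ cos δ sin h₀ = 3.1416×-0.98481×-0.34858 + 0.17365×0.93728×0.00000 = 1.078464 + 0.000000 = 1.078464.
Q̄ = (S_0/π) × [bracket] = (1361/π) × 1.078464 = 467.2 W/m².

Q̄ ≈ 467 W/m²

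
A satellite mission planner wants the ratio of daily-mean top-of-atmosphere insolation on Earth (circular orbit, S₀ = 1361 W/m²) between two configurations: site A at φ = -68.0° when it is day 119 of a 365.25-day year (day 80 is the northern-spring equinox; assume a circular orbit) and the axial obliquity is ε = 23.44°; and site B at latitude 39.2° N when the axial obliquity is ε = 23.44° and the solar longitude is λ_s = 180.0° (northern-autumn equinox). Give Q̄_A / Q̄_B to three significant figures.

— Configuration A (φ=-68.0°):
Solar longitude: λ_s = 360° × (119 − 80)/365.25 = 38.439°.
sin δ = sin 23.44° × sin 38.439° = 0.24730, so δ = +14.318°.
cos H₀ = −tan(-68.0°) tan(+14.318°) = 0.6317, H₀ = 0.8870 rad.
Bracket: H₀ sin φ sin δ + cos φ cos δ sin H₀ = 0.8870×-0.92718×0.24730 + 0.37461×0.96894×0.77520 = -0.203382 + 0.281378 = 0.077996.
Q̄ = (S₀/π) × [bracket] = (1361/π) × 0.077996 = 33.789 W/m².
— Configuration B (φ=+39.2°):
Solar declination: sin δ = sin ε · sin λ_s = sin 23.44° × sin 180.0° = 0.00000, so δ = +0.000°.
cos H₀ = −tan(+39.2°) tan(+0.000°) = -0.0000, H₀ = 1.5708 rad.
Bracket: H₀ sin φ sin δ + cos φ cos δ sin H₀ = 1.5708×0.63203×0.00000 + 0.77494×1.00000×1.00000 = 0.000000 + 0.774940 = 0.774940.
Q̄ = (S₀/π) × [bracket] = (1361/π) × 0.774940 = 335.72 W/m².
Ratio Q̄_A / Q̄_B = 33.789 / 335.72 = 0.1006.

Q̄_A / Q̄_B ≈ 0.101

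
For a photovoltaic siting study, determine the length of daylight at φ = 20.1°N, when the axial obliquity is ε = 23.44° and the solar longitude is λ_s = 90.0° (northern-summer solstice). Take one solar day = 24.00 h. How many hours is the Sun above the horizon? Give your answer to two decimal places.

Solar declination: sin δ = sin ε · sin λ_s = sin 23.44° × sin 90.0° = 0.39779, so δ = +23.440°.
cos H₀ = −tan φ · tan δ = −tan(+20.1°) × tan(+23.440°) = -0.1587, so H₀ = 1.7301 rad = 99.13°.
Daylight = 2H₀/(2π) × 24.00 h = (1.7301/π) × 24.00 = 13.22 h.

13.22 h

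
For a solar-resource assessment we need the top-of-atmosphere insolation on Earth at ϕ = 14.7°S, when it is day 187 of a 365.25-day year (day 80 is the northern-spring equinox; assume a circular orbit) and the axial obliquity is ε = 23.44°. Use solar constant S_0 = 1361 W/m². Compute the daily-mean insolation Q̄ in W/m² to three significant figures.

Q̄ ≈ 323 W/m²

Solar longitude: L_s = 360° × (187 − 80)/365.25 = 105.462°.
sin δ = sin 23.44° × sin 105.462° = 0.38339, so δ = +22.544°.
cos h₀ = −tan(-14.7°) tan(+22.544°) = 0.1089, h₀ = 1.4617 rad.
Bracket: h₀ sin ϕ sin δ + cos ϕ cos δ sin h₀ = 1.4617×-0.25376×0.38339 + 0.96727×0.92359×0.99405 = -0.142207 + 0.888045 = 0.745838.
Q̄ = (S_0/π) × [bracket] = (1361/π) × 0.745838 = 323.1 W/m².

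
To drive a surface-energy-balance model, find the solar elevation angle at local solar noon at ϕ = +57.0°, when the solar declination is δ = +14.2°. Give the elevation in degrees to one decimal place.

At local noon the hour angle is zero, so the zenith angle equals |ϕ − δ| = |+57.0° − (+14.200°)| = 42.800°.
Elevation = 90° − 42.800° = 47.2°.

47.2°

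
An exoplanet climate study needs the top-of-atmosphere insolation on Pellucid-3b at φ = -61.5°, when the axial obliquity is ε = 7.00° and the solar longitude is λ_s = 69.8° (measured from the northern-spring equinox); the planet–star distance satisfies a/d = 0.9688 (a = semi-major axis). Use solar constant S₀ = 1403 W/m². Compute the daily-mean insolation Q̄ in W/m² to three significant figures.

Solar declination: sin δ = sin ε · sin λ_s = sin 7.00° × sin 69.8° = 0.11437, so δ = +6.567°.
cos H₀ = −tan(-61.5°) tan(+6.567°) = 0.2120, H₀ = 1.3571 rad.
Bracket: H₀ sin φ sin δ + cos φ cos δ sin H₀ = 1.3571×-0.87882×0.11437 + 0.47716×0.99344×0.97726 = -0.136403 + 0.463250 = 0.326847.
Inverse-square distance factor (a/d)² = 0.9688² = 0.938573.
Q̄ = (S₀/π) × 0.938573 × [bracket] = (1403/π) × 0.938573 × 0.326847 = 137.0 W/m².

Q̄ ≈ 137 W/m²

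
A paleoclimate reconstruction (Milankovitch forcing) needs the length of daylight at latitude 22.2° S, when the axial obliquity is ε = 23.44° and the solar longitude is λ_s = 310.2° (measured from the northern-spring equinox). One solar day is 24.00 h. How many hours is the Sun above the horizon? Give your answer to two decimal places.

13.00 h

Solar declination: sin δ = sin ε · sin λ_s = sin 23.44° × sin 310.2° = -0.30383, so δ = -17.688°.
cos H₀ = −tan φ · tan δ = −tan(-22.2°) × tan(-17.688°) = -0.1301, so H₀ = 1.7013 rad = 97.48°.
Daylight = 2H₀/(2π) × 24.00 h = (1.7013/π) × 24.00 = 13.00 h.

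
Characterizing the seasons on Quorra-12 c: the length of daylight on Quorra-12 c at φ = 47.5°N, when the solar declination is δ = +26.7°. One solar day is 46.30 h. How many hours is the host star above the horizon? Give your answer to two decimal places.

31.71 h

cos H₀ = −tan φ · tan δ = −tan(+47.5°) × tan(+26.700°) = -0.5489, so H₀ = 2.1518 rad = 123.29°.
Daylight = 2H₀/(2π) × 46.30 h = (2.1518/π) × 46.30 = 31.71 h.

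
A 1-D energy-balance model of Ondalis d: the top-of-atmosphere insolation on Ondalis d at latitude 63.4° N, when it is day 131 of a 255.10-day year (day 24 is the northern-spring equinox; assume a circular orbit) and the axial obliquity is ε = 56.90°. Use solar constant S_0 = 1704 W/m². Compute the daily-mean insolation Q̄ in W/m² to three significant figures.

Q̄ ≈ 627 W/m²

Solar longitude: L_s = 360° × (131 − 24)/255.10 = 151.000°.
sin δ = sin 56.90° × sin 151.000° = 0.40614, so δ = +23.963°.
cos h₀ = −tan(+63.4°) tan(+23.963°) = -0.8875, h₀ = 2.6628 rad.
Bracket: h₀ sin ϕ sin δ + cos ϕ cos δ sin h₀ = 2.6628×0.89415×0.40614 + 0.44776×0.91381×0.46074 = 0.966996 + 0.188520 = 1.155516.
Q̄ = (S_0/π) × [bracket] = (1704/π) × 1.155516 = 626.8 W/m².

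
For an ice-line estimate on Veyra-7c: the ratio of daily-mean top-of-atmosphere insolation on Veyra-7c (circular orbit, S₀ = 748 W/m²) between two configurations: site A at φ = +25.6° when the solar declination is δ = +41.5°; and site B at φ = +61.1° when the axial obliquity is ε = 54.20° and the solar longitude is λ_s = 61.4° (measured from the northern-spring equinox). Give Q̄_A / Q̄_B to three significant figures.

Q̄_A / Q̄_B ≈ 0.606

— Configuration A (φ=+25.6°):
cos H₀ = −tan(+25.6°) tan(+41.500°) = -0.4239, H₀ = 2.0085 rad.
Bracket: H₀ sin φ sin δ + cos φ cos δ sin H₀ = 2.0085×0.43209×0.66262 + 0.90183×0.74896×0.90571 = 0.575057 + 0.611748 = 1.186805.
Q̄ = (S₀/π) × [bracket] = (748/π) × 1.186805 = 282.57 W/m².
— Configuration B (φ=+61.1°):
Solar declination: sin δ = sin ε · sin λ_s = sin 54.20° × sin 61.4° = 0.71210, so δ = +45.406°.
cos H₀ = −tan(+61.1°) tan(+45.406°) = -1.8374 ≤ −1 ⇒ polar day, H₀ = π.
Bracket: H₀ sin φ sin δ + cos φ cos δ sin H₀ = 3.1416×0.87546×0.71210 + 0.48328×0.70208×0.00000 = 1.958521 + 0.000000 = 1.958521.
Q̄ = (S₀/π) × [bracket] = (748/π) × 1.958521 = 466.32 W/m².
Ratio Q̄_A / Q̄_B = 282.57 / 466.32 = 0.6060.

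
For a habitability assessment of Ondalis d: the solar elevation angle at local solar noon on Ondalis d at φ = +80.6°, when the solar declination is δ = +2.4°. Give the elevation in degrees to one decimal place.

At local noon the hour angle is zero, so the zenith angle equals |φ − δ| = |+80.6° − (+2.400°)| = 78.200°.
Elevation = 90° − 78.200° = 11.8°.

11.8°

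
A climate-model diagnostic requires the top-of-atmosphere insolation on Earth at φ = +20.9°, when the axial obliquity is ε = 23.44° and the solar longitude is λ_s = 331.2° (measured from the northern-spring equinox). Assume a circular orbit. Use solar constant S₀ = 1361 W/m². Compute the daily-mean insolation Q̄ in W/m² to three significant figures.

Q̄ ≈ 352 W/m²

Solar declination: sin δ = sin ε · sin λ_s = sin 23.44° × sin 331.2° = -0.19164, so δ = -11.048°.
cos H₀ = −tan(+20.9°) tan(-11.048°) = 0.0746, H₀ = 1.4962 rad.
Bracket: H₀ sin φ sin δ + cos φ cos δ sin H₀ = 1.4962×0.35674×-0.19164 + 0.93420×0.98147×0.99722 = -0.102289 + 0.914340 = 0.812051.
Q̄ = (S₀/π) × [bracket] = (1361/π) × 0.812051 = 351.8 W/m².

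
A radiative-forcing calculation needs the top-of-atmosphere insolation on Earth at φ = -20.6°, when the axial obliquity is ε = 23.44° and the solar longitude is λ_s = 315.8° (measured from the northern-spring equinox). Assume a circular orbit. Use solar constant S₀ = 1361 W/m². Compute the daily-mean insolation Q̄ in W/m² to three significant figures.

Q̄ ≈ 458 W/m²

Solar declination: sin δ = sin ε · sin λ_s = sin 23.44° × sin 315.8° = -0.27732, so δ = -16.101°.
cos H₀ = −tan(-20.6°) tan(-16.101°) = -0.1085, H₀ = 1.6795 rad.
Bracket: H₀ sin φ sin δ + cos φ cos δ sin H₀ = 1.6795×-0.35184×-0.27732 + 0.93606×0.96078×0.99410 = 0.163873 + 0.894042 = 1.057915.
Q̄ = (S₀/π) × [bracket] = (1361/π) × 1.057915 = 458.3 W/m².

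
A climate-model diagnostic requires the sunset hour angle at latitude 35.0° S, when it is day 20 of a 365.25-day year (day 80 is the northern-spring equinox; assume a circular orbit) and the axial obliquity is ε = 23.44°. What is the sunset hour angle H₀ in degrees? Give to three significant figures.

H₀ = 105°

Solar longitude: λ_s = 360° × (20 − 80)/365.25 = -59.138°, i.e. -59.138° + 360° = 300.862°.
sin δ = sin 23.44° × sin 300.862° = -0.34146, so δ = -19.966°.
cos H₀ = −tan φ · tan δ = −tan(-35.0°) × tan(-19.966°) = -0.2544, so H₀ = 1.8280 rad = 104.74°.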